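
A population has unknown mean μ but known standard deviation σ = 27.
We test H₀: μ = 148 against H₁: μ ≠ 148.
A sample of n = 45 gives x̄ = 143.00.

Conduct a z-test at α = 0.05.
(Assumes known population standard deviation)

Standard error: SE = σ/√n = 27/√45 = 4.0249
z-statistic: z = (x̄ - μ₀)/SE = (143.00 - 148)/4.0249 = -1.2423
Critical value: ±1.960
p-value = 0.2141
Decision: fail to reject H₀

Answer: z = -1.2423, fail to reject H₀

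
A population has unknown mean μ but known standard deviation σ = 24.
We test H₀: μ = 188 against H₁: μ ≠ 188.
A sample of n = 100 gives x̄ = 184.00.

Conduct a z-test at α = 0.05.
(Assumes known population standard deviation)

Answer: z = -1.6667, fail to reject H₀

Derivation:
Standard error: SE = σ/√n = 24/√100 = 2.4000
z-statistic: z = (x̄ - μ₀)/SE = (184.00 - 188)/2.4000 = -1.6667
Critical value: ±1.960
p-value = 0.0956
Decision: fail to reject H₀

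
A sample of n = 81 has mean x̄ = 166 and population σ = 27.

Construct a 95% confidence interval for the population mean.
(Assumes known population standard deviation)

Confidence level: 95%, α = 0.05
z_0.025 = 1.960
SE = σ/√n = 27/√81 = 3.0000
Margin of error = 1.960 × 3.0000 = 5.8800
CI: x̄ ± margin = 166 ± 5.8800
CI: (160.1200, 171.8800)

Answer: (160.1200, 171.8800)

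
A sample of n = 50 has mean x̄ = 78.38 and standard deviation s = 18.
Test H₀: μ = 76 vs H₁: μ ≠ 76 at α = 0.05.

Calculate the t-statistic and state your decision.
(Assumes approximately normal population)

Answer: t = 0.9349, fail to reject H₀

Derivation:
df = n - 1 = 49
SE = s/√n = 18/√50 = 2.5456
t = (x̄ - μ₀)/SE = (78.38 - 76)/2.5456 = 0.9349
Critical value: t_{0.025,49} = ±2.010
p-value ≈ 0.3544
Decision: fail to reject H₀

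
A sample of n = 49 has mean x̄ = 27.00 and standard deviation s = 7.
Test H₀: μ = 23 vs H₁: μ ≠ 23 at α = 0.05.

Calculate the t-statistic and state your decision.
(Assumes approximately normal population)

df = n - 1 = 48
SE = s/√n = 7/√49 = 1.0000
t = (x̄ - μ₀)/SE = (27.00 - 23)/1.0000 = 4.0000
Critical value: t_{0.025,48} = ±2.011
p-value ≈ 0.0002
Decision: reject H₀

Answer: t = 4.0000, reject H₀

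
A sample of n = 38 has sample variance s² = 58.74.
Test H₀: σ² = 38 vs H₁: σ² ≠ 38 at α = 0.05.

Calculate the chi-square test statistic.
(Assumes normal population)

df = n - 1 = 37
χ² = (n-1)s²/σ₀² = 37×58.74/38 = 57.1942
Critical values: χ²_{0.975,37} = 22.106, χ²_{0.025,37} = 55.668
Rejection region: χ² < 22.106 or χ² > 55.668
Decision: reject H₀

Answer: χ² = 57.1942, reject H₀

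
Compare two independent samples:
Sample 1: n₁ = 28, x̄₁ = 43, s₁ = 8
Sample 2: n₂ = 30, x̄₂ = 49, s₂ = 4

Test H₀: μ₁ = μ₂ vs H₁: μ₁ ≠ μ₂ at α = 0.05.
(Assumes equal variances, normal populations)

Pooled variance: s²_p = [27×8² + 29×4²]/(56) = 39.1429
s_p = 6.2564
SE = s_p×√(1/n₁ + 1/n₂) = 6.2564×√(1/28 + 1/30) = 1.6440
t = (x̄₁ - x̄₂)/SE = (43 - 49)/1.6440 = -3.6496
df = 56, t-critical = ±2.003
Decision: reject H₀

Answer: t = -3.6496, reject H₀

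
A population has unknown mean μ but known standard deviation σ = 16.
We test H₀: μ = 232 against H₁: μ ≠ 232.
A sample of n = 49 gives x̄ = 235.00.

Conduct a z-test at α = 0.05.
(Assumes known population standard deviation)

Standard error: SE = σ/√n = 16/√49 = 2.2857
z-statistic: z = (x̄ - μ₀)/SE = (235.00 - 232)/2.2857 = 1.3125
Critical value: ±1.960
p-value = 0.1894
Decision: fail to reject H₀

Answer: z = 1.3125, fail to reject H₀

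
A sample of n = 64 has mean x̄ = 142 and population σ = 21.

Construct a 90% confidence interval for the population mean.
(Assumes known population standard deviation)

Confidence level: 90%, α = 0.1
z_0.05 = 1.645
SE = σ/√n = 21/√64 = 2.6250
Margin of error = 1.645 × 2.6250 = 4.3181
CI: x̄ ± margin = 142 ± 4.3181
CI: (137.6819, 146.3181)

Answer: (137.6819, 146.3181)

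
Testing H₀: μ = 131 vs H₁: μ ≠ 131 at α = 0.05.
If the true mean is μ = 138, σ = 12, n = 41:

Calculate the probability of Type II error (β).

SE = σ/√n = 12/√41 = 1.8741
Critical values: μ₀ ± z_0.025×SE = 131 ± 1.960×1.8741
Acceptance region: (127.3268, 134.6732)
Under H₁ (μ = 138): z_high = (134.6732 - 138)/1.8741 = -1.7751, z_low = (127.3268 - 138)/1.8741 = -5.6951
β = P(not reject | H₁) = Φ(-1.7751) - Φ(-5.6951) ≈ 0.0379

Answer: β ≈ 0.0379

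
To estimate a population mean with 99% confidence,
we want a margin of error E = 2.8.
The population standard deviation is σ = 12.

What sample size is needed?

Answer: n = 122

Derivation:
z_0.005 = 2.576
n = (z×σ/E)² = (2.576×12/2.8)²
n = 121.8816
Round up: n = 122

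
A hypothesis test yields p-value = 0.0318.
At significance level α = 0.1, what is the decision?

Answer: reject H₀

Derivation:
Compare p-value to α:
0.0318 < 0.1
Decision: reject H₀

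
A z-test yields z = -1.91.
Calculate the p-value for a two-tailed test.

Answer: p-value ≈ 0.0561

Derivation:
For z = -1.91:
p = 2×P(Z > |-1.91|) = 2×(1 - Φ(1.91)) = 0.0561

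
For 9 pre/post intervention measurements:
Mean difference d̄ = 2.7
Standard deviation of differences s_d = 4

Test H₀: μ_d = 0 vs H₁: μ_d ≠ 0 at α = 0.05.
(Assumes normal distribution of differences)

Answer: t = 2.0251, fail to reject H₀

Derivation:
df = n - 1 = 8
SE = s_d/√n = 4/√9 = 1.3333
t = d̄/SE = 2.7/1.3333 = 2.0251
Critical value: t_{0.025,8} = ±2.306
p-value ≈ 0.0774
Decision: fail to reject H₀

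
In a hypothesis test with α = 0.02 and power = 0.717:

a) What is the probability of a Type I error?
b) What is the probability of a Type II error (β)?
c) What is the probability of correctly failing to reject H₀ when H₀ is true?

Answer: a) 0.02, b) 0.283, c) 0.98

Derivation:
a) Type I error probability = α = 0.02
b) Power = P(reject H₀ | H₁ true) = 1 - β = 0.717, so Type II error probability = β = 1 - Power = 0.283
c) P(fail to reject H₀ | H₀ true) = 1 - α = 0.98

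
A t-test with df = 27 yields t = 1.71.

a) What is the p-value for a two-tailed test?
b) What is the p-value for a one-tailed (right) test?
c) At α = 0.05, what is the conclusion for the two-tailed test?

Answer: a) 0.0987, b) 0.0494, c) fail to reject H₀

Derivation:
Using t-distribution with df = 27:
a) Two-tailed: p = 2×P(T > 1.71) = 0.0987
b) One-tailed: p = P(T > 1.71) = 0.0494
c) 0.0987 ≥ 0.05, fail to reject H₀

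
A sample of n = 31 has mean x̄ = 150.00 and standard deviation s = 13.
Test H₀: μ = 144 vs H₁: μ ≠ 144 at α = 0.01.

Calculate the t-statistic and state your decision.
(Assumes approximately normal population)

df = n - 1 = 30
SE = s/√n = 13/√31 = 2.3349
t = (x̄ - μ₀)/SE = (150.00 - 144)/2.3349 = 2.5697
Critical value: t_{0.005,30} = ±2.750
p-value ≈ 0.0154
Decision: fail to reject H₀

Answer: t = 2.5697, fail to reject H₀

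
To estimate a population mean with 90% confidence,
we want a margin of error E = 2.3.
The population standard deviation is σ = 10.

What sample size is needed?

Answer: n = 52

Derivation:
z_0.05 = 1.645
n = (z×σ/E)² = (1.645×10/2.3)²
n = 51.1536
Round up: n = 52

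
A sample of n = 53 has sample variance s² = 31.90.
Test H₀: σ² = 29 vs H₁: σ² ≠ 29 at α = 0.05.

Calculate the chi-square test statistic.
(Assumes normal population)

Answer: χ² = 57.2000, fail to reject H₀

Derivation:
df = n - 1 = 52
χ² = (n-1)s²/σ₀² = 52×31.90/29 = 57.2000
Critical values: χ²_{0.975,52} = 33.968, χ²_{0.025,52} = 73.810
Rejection region: χ² < 33.968 or χ² > 73.810
Decision: fail to reject H₀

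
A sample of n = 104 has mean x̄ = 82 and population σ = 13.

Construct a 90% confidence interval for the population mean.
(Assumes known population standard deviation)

Confidence level: 90%, α = 0.1
z_0.05 = 1.645
SE = σ/√n = 13/√104 = 1.2748
Margin of error = 1.645 × 1.2748 = 2.0970
CI: x̄ ± margin = 82 ± 2.0970
CI: (79.9030, 84.0970)

Answer: (79.9030, 84.0970)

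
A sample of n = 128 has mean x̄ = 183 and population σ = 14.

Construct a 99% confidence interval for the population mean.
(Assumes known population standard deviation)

Answer: (179.8125, 186.1875)

Derivation:
Confidence level: 99%, α = 0.01
z_0.005 = 2.576
SE = σ/√n = 14/√128 = 1.2374
Margin of error = 2.576 × 1.2374 = 3.1875
CI: x̄ ± margin = 183 ± 3.1875
CI: (179.8125, 186.1875)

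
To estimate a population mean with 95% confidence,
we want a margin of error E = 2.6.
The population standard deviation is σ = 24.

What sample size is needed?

Answer: n = 328

Derivation:
z_0.025 = 1.960
n = (z×σ/E)² = (1.960×24/2.6)²
n = 327.3316
Round up: n = 328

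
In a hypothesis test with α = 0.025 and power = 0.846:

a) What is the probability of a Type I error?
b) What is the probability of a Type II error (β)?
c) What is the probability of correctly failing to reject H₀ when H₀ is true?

Answer: a) 0.025, b) 0.154, c) 0.975

Derivation:
a) Type I error probability = α = 0.025
b) Power = P(reject H₀ | H₁ true) = 1 - β = 0.846, so Type II error probability = β = 1 - Power = 0.154
c) P(fail to reject H₀ | H₀ true) = 1 - α = 0.975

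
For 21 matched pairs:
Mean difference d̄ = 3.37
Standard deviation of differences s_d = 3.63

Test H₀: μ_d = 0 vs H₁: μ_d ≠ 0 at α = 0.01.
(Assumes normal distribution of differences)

Answer: t = 4.2545, reject H₀

Derivation:
df = n - 1 = 20
SE = s_d/√n = 3.63/√21 = 0.7921
t = d̄/SE = 3.37/0.7921 = 4.2545
Critical value: t_{0.005,20} = ±2.845
p-value ≈ 0.0004
Decision: reject H₀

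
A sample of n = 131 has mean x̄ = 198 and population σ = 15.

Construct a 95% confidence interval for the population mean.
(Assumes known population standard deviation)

Answer: (195.4312, 200.5688)

Derivation:
Confidence level: 95%, α = 0.05
z_0.025 = 1.960
SE = σ/√n = 15/√131 = 1.3106
Margin of error = 1.960 × 1.3106 = 2.5688
CI: x̄ ± margin = 198 ± 2.5688
CI: (195.4312, 200.5688)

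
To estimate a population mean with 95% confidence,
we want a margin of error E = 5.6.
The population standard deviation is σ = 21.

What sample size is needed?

Answer: n = 55

Derivation:
z_0.025 = 1.960
n = (z×σ/E)² = (1.960×21/5.6)²
n = 54.0225
Round up: n = 55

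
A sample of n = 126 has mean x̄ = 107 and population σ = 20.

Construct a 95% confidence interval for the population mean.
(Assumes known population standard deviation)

Confidence level: 95%, α = 0.05
z_0.025 = 1.960
SE = σ/√n = 20/√126 = 1.7817
Margin of error = 1.960 × 1.7817 = 3.4921
CI: x̄ ± margin = 107 ± 3.4921
CI: (103.5079, 110.4921)

Answer: (103.5079, 110.4921)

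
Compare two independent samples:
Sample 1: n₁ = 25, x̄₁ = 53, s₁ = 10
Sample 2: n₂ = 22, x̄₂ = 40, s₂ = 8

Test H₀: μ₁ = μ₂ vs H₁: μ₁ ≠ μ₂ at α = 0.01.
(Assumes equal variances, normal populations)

Answer: t = 4.8755, reject H₀

Derivation:
Pooled variance: s²_p = [24×10² + 21×8²]/(45) = 83.2000
s_p = 9.1214
SE = s_p×√(1/n₁ + 1/n₂) = 9.1214×√(1/25 + 1/22) = 2.6664
t = (x̄₁ - x̄₂)/SE = (53 - 40)/2.6664 = 4.8755
df = 45, t-critical = ±2.690
Decision: reject H₀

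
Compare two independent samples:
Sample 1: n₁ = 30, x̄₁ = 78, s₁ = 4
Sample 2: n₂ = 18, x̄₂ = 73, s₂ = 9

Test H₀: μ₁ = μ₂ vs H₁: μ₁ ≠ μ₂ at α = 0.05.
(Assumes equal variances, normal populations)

Pooled variance: s²_p = [29×4² + 17×9²]/(46) = 40.0217
s_p = 6.3263
SE = s_p×√(1/n₁ + 1/n₂) = 6.3263×√(1/30 + 1/18) = 1.8861
t = (x̄₁ - x̄₂)/SE = (78 - 73)/1.8861 = 2.6510
df = 46, t-critical = ±2.013
Decision: reject H₀

Answer: t = 2.6510, reject H₀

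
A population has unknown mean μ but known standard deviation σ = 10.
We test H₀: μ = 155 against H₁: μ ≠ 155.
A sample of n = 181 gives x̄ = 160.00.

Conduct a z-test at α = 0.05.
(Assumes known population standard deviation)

Answer: z = 6.7268, reject H₀

Derivation:
Standard error: SE = σ/√n = 10/√181 = 0.7433
z-statistic: z = (x̄ - μ₀)/SE = (160.00 - 155)/0.7433 = 6.7268
Critical value: ±1.960
p-value < 0.0001
Decision: reject H₀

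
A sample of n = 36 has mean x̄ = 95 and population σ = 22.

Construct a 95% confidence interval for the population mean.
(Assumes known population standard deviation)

Confidence level: 95%, α = 0.05
z_0.025 = 1.960
SE = σ/√n = 22/√36 = 3.6667
Margin of error = 1.960 × 3.6667 = 7.1867
CI: x̄ ± margin = 95 ± 7.1867
CI: (87.8133, 102.1867)

Answer: (87.8133, 102.1867)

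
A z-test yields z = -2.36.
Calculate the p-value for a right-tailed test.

Answer: p-value ≈ 0.9909

Derivation:
For z = -2.36:
p = P(Z > -2.36) = 1 - Φ(-2.36) = 0.9909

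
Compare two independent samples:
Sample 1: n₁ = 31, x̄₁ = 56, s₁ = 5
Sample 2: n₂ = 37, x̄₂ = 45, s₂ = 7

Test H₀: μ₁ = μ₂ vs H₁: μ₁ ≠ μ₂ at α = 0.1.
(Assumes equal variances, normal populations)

Pooled variance: s²_p = [30×5² + 36×7²]/(66) = 38.0909
s_p = 6.1718
SE = s_p×√(1/n₁ + 1/n₂) = 6.1718×√(1/31 + 1/37) = 1.5027
t = (x̄₁ - x̄₂)/SE = (56 - 45)/1.5027 = 7.3202
df = 66, t-critical = ±1.668
Decision: reject H₀

Answer: t = 7.3202, reject H₀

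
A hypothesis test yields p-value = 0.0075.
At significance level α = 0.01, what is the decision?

Compare p-value to α:
0.0075 < 0.01
Decision: reject H₀

Answer: reject H₀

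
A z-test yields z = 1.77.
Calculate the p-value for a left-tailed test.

Answer: p-value ≈ 0.9616

Derivation:
For z = 1.77:
p = P(Z < 1.77) = Φ(1.77) = 0.9616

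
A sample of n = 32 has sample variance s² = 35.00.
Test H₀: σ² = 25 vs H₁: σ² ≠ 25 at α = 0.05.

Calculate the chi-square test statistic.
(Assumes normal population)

df = n - 1 = 31
χ² = (n-1)s²/σ₀² = 31×35.00/25 = 43.4000
Critical values: χ²_{0.975,31} = 17.539, χ²_{0.025,31} = 48.232
Rejection region: χ² < 17.539 or χ² > 48.232
Decision: fail to reject H₀

Answer: χ² = 43.4000, fail to reject H₀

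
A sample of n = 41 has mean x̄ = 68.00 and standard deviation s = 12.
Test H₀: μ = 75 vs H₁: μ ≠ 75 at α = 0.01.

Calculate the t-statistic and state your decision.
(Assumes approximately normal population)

Answer: t = -3.7351, reject H₀

Derivation:
df = n - 1 = 40
SE = s/√n = 12/√41 = 1.8741
t = (x̄ - μ₀)/SE = (68.00 - 75)/1.8741 = -3.7351
Critical value: t_{0.005,40} = ±2.704
p-value ≈ 0.0006
Decision: reject H₀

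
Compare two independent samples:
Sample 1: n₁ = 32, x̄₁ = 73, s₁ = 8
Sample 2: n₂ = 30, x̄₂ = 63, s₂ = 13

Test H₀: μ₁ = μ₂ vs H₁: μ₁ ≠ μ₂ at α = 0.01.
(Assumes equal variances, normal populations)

Answer: t = 3.6734, reject H₀

Derivation:
Pooled variance: s²_p = [31×8² + 29×13²]/(60) = 114.7500
s_p = 10.7121
SE = s_p×√(1/n₁ + 1/n₂) = 10.7121×√(1/32 + 1/30) = 2.7223
t = (x̄₁ - x̄₂)/SE = (73 - 63)/2.7223 = 3.6734
df = 60, t-critical = ±2.660
Decision: reject H₀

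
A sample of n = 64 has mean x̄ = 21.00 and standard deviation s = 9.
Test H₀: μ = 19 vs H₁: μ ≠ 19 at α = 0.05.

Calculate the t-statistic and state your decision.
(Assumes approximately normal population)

Answer: t = 1.7778, fail to reject H₀

Derivation:
df = n - 1 = 63
SE = s/√n = 9/√64 = 1.1250
t = (x̄ - μ₀)/SE = (21.00 - 19)/1.1250 = 1.7778
Critical value: t_{0.025,63} = ±1.998
p-value ≈ 0.0803
Decision: fail to reject H₀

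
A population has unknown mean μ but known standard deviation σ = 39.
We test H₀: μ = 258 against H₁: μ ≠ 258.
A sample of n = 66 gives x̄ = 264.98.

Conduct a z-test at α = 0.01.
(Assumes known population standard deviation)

Standard error: SE = σ/√n = 39/√66 = 4.8006
z-statistic: z = (x̄ - μ₀)/SE = (264.98 - 258)/4.8006 = 1.4540
Critical value: ±2.576
p-value = 0.1459
Decision: fail to reject H₀

Answer: z = 1.4540, fail to reject H₀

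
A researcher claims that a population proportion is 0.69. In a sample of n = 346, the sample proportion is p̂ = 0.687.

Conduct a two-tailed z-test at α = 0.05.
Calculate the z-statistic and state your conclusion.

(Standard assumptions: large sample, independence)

H₀: p = 0.69, H₁: p ≠ 0.69
Standard error: SE = √(p₀(1-p₀)/n) = √(0.69×0.31/346) = 0.024864
z-statistic: z = (p̂ - p₀)/SE = (0.687 - 0.69)/0.024864 = -0.1207
Critical value: z_0.025 = ±1.960
p-value = 0.9039
Decision: fail to reject H₀ at α = 0.05

Answer: z = -0.1207, fail to reject H₀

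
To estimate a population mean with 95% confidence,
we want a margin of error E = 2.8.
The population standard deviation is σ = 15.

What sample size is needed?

z_0.025 = 1.960
n = (z×σ/E)² = (1.960×15/2.8)²
n = 110.2500
Round up: n = 111

Answer: n = 111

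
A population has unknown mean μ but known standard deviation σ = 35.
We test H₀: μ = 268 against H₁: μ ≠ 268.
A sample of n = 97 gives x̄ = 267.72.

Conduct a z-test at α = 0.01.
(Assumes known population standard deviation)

Standard error: SE = σ/√n = 35/√97 = 3.5537
z-statistic: z = (x̄ - μ₀)/SE = (267.72 - 268)/3.5537 = -0.0788
Critical value: ±2.576
p-value = 0.9372
Decision: fail to reject H₀

Answer: z = -0.0788, fail to reject H₀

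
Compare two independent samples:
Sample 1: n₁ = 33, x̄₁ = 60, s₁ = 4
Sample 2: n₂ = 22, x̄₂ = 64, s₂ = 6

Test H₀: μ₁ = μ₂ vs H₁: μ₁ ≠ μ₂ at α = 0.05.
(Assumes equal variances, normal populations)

Pooled variance: s²_p = [32×4² + 21×6²]/(53) = 23.9245
s_p = 4.8913
SE = s_p×√(1/n₁ + 1/n₂) = 4.8913×√(1/33 + 1/22) = 1.3463
t = (x̄₁ - x̄₂)/SE = (60 - 64)/1.3463 = -2.9711
df = 53, t-critical = ±2.006
Decision: reject H₀

Answer: t = -2.9711, reject H₀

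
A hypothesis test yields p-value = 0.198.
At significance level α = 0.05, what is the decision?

Compare p-value to α:
0.198 ≥ 0.05
Decision: fail to reject H₀

Answer: fail to reject H₀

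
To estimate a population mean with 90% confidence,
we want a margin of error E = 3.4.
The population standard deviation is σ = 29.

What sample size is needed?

Answer: n = 197

Derivation:
z_0.05 = 1.645
n = (z×σ/E)² = (1.645×29/3.4)²
n = 196.8657
Round up: n = 197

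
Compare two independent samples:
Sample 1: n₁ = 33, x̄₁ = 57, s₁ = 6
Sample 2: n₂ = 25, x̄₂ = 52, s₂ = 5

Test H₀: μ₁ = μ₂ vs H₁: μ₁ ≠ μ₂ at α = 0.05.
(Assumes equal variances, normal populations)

Answer: t = 3.3713, reject H₀

Derivation:
Pooled variance: s²_p = [32×6² + 24×5²]/(56) = 31.2857
s_p = 5.5934
SE = s_p×√(1/n₁ + 1/n₂) = 5.5934×√(1/33 + 1/25) = 1.4831
t = (x̄₁ - x̄₂)/SE = (57 - 52)/1.4831 = 3.3713
df = 56, t-critical = ±2.003
Decision: reject H₀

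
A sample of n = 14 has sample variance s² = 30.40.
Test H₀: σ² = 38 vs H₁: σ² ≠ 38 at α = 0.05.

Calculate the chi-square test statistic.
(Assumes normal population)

Answer: χ² = 10.4000, fail to reject H₀

Derivation:
df = n - 1 = 13
χ² = (n-1)s²/σ₀² = 13×30.40/38 = 10.4000
Critical values: χ²_{0.975,13} = 5.009, χ²_{0.025,13} = 24.736
Rejection region: χ² < 5.009 or χ² > 24.736
Decision: fail to reject H₀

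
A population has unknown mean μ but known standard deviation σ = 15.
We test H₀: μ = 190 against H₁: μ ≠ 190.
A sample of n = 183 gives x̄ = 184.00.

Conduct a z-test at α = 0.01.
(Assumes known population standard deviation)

Standard error: SE = σ/√n = 15/√183 = 1.1088
z-statistic: z = (x̄ - μ₀)/SE = (184.00 - 190)/1.1088 = -5.4113
Critical value: ±2.576
p-value < 0.0001
Decision: reject H₀

Answer: z = -5.4113, reject H₀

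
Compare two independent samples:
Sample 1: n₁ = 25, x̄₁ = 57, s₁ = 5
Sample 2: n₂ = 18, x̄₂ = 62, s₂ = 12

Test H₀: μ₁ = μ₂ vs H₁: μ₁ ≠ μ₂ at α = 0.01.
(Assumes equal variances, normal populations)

Pooled variance: s²_p = [24×5² + 17×12²]/(41) = 74.3415
s_p = 8.6222
SE = s_p×√(1/n₁ + 1/n₂) = 8.6222×√(1/25 + 1/18) = 2.6653
t = (x̄₁ - x̄₂)/SE = (57 - 62)/2.6653 = -1.8760
df = 41, t-critical = ±2.701
Decision: fail to reject H₀

Answer: t = -1.8760, fail to reject H₀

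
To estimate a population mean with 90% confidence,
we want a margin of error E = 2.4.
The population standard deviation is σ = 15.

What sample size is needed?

Answer: n = 106

Derivation:
z_0.05 = 1.645
n = (z×σ/E)² = (1.645×15/2.4)²
n = 105.7041
Round up: n = 106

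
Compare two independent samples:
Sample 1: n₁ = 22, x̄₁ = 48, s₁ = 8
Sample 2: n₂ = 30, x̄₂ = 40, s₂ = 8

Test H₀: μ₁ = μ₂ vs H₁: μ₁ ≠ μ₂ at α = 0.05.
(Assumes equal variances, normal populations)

Pooled variance: s²_p = [21×8² + 29×8²]/(50) = 64.0000
s_p = 8.0000
SE = s_p×√(1/n₁ + 1/n₂) = 8.0000×√(1/22 + 1/30) = 2.2455
t = (x̄₁ - x̄₂)/SE = (48 - 40)/2.2455 = 3.5627
df = 50, t-critical = ±2.009
Decision: reject H₀

Answer: t = 3.5627, reject H₀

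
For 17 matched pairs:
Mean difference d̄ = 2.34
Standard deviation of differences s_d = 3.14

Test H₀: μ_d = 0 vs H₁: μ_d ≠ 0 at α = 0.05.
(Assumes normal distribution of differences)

Answer: t = 3.0725, reject H₀

Derivation:
df = n - 1 = 16
SE = s_d/√n = 3.14/√17 = 0.7616
t = d̄/SE = 2.34/0.7616 = 3.0725
Critical value: t_{0.025,16} = ±2.120
p-value ≈ 0.0073
Decision: reject H₀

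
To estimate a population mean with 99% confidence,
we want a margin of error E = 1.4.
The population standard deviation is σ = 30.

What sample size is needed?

Answer: n = 3048

Derivation:
z_0.005 = 2.576
n = (z×σ/E)² = (2.576×30/1.4)²
n = 3047.0400
Round up: n = 3048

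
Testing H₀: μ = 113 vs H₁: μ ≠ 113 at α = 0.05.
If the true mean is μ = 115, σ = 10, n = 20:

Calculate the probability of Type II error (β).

SE = σ/√n = 10/√20 = 2.2361
Critical values: μ₀ ± z_0.025×SE = 113 ± 1.960×2.2361
Acceptance region: (108.6172, 117.3828)
Under H₁ (μ = 115): z_high = (117.3828 - 115)/2.2361 = 1.0656, z_low = (108.6172 - 115)/2.2361 = -2.8544
β = P(not reject | H₁) = Φ(1.0656) - Φ(-2.8544) ≈ 0.8545

Answer: β ≈ 0.8545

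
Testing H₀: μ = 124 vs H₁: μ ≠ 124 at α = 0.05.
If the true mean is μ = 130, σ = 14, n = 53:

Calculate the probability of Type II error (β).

SE = σ/√n = 14/√53 = 1.9230
Critical values: μ₀ ± z_0.025×SE = 124 ± 1.960×1.9230
Acceptance region: (120.2309, 127.7691)
Under H₁ (μ = 130): z_high = (127.7691 - 130)/1.9230 = -1.1601, z_low = (120.2309 - 130)/1.9230 = -5.0801
β = P(not reject | H₁) = Φ(-1.1601) - Φ(-5.0801) ≈ 0.1230

Answer: β ≈ 0.1230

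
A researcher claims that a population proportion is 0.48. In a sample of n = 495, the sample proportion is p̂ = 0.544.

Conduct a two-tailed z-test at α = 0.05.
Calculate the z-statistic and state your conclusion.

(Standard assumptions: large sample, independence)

Answer: z = 2.8501, reject H₀

Derivation:
H₀: p = 0.48, H₁: p ≠ 0.48
Standard error: SE = √(p₀(1-p₀)/n) = √(0.48×0.52/495) = 0.022455
z-statistic: z = (p̂ - p₀)/SE = (0.544 - 0.48)/0.022455 = 2.8501
Critical value: z_0.025 = ±1.960
p-value = 0.0044
Decision: reject H₀ at α = 0.05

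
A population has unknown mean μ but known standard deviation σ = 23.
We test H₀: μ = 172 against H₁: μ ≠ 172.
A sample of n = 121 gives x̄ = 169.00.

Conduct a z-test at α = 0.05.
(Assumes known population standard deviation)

Standard error: SE = σ/√n = 23/√121 = 2.0909
z-statistic: z = (x̄ - μ₀)/SE = (169.00 - 172)/2.0909 = -1.4348
Critical value: ±1.960
p-value = 0.1513
Decision: fail to reject H₀

Answer: z = -1.4348, fail to reject H₀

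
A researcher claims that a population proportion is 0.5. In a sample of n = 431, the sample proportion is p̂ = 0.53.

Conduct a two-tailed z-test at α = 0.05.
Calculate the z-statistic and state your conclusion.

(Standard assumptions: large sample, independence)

Answer: z = 1.2456, fail to reject H₀

Derivation:
H₀: p = 0.5, H₁: p ≠ 0.5
Standard error: SE = √(p₀(1-p₀)/n) = √(0.5×0.5/431) = 0.024084
z-statistic: z = (p̂ - p₀)/SE = (0.53 - 0.5)/0.024084 = 1.2456
Critical value: z_0.025 = ±1.960
p-value = 0.2129
Decision: fail to reject H₀ at α = 0.05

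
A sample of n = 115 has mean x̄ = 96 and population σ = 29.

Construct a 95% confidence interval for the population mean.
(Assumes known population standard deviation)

Confidence level: 95%, α = 0.05
z_0.025 = 1.960
SE = σ/√n = 29/√115 = 2.7043
Margin of error = 1.960 × 2.7043 = 5.3004
CI: x̄ ± margin = 96 ± 5.3004
CI: (90.6996, 101.3004)

Answer: (90.6996, 101.3004)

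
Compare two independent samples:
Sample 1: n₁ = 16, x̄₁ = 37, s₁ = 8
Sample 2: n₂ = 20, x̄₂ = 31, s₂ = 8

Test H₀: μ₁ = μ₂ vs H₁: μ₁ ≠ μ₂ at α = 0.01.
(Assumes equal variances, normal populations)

Answer: t = 2.2361, fail to reject H₀

Derivation:
Pooled variance: s²_p = [15×8² + 19×8²]/(34) = 64.0000
s_p = 8.0000
SE = s_p×√(1/n₁ + 1/n₂) = 8.0000×√(1/16 + 1/20) = 2.6833
t = (x̄₁ - x̄₂)/SE = (37 - 31)/2.6833 = 2.2361
df = 34, t-critical = ±2.728
Decision: fail to reject H₀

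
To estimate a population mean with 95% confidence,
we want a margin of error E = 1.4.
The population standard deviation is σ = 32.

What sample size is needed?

z_0.025 = 1.960
n = (z×σ/E)² = (1.960×32/1.4)²
n = 2007.0400
Round up: n = 2008

Answer: n = 2008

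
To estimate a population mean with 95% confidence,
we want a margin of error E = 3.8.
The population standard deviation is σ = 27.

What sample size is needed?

z_0.025 = 1.960
n = (z×σ/E)² = (1.960×27/3.8)²
n = 193.9423
Round up: n = 194

Answer: n = 194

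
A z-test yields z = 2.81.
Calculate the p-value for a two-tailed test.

For z = 2.81:
p = 2×P(Z > |2.81|) = 2×(1 - Φ(2.81)) = 0.0050

Answer: p-value ≈ 0.0050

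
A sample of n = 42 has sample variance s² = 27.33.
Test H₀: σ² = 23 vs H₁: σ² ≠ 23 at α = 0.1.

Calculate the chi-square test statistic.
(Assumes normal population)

df = n - 1 = 41
χ² = (n-1)s²/σ₀² = 41×27.33/23 = 48.7187
Critical values: χ²_{0.95,41} = 27.326, χ²_{0.05,41} = 56.942
Rejection region: χ² < 27.326 or χ² > 56.942
Decision: fail to reject H₀

Answer: χ² = 48.7187, fail to reject H₀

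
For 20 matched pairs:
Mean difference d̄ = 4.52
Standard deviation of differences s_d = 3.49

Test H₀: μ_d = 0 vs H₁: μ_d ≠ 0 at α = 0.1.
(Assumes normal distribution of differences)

df = n - 1 = 19
SE = s_d/√n = 3.49/√20 = 0.7804
t = d̄/SE = 4.52/0.7804 = 5.7919
Critical value: t_{0.05,19} = ±1.729
p-value < 0.0001
Decision: reject H₀

Answer: t = 5.7919, reject H₀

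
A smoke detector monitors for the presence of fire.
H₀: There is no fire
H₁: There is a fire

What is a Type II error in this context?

Type I error: rejecting H₀ when it is actually true (false positive).
Type II error: failing to reject H₀ when H₁ is actually true (false negative).

Answer: The alarm fails to sound when there actually is a fire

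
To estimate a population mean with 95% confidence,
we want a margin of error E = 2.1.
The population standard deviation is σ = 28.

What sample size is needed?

z_0.025 = 1.960
n = (z×σ/E)² = (1.960×28/2.1)²
n = 682.9511
Round up: n = 683

Answer: n = 683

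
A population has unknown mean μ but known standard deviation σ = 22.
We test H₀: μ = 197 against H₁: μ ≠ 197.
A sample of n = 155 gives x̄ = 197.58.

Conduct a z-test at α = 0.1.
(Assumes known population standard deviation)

Standard error: SE = σ/√n = 22/√155 = 1.7671
z-statistic: z = (x̄ - μ₀)/SE = (197.58 - 197)/1.7671 = 0.3282
Critical value: ±1.645
p-value = 0.7428
Decision: fail to reject H₀

Answer: z = 0.3282, fail to reject H₀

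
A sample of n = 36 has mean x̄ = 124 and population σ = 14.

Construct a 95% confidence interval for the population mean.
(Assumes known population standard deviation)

Answer: (119.4267, 128.5733)

Derivation:
Confidence level: 95%, α = 0.05
z_0.025 = 1.960
SE = σ/√n = 14/√36 = 2.3333
Margin of error = 1.960 × 2.3333 = 4.5733
CI: x̄ ± margin = 124 ± 4.5733
CI: (119.4267, 128.5733)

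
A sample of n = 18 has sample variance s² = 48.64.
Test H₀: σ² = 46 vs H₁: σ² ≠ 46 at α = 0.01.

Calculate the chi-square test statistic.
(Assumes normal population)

df = n - 1 = 17
χ² = (n-1)s²/σ₀² = 17×48.64/46 = 17.9757
Critical values: χ²_{0.995,17} = 5.697, χ²_{0.005,17} = 35.718
Rejection region: χ² < 5.697 or χ² > 35.718
Decision: fail to reject H₀

Answer: χ² = 17.9757, fail to reject H₀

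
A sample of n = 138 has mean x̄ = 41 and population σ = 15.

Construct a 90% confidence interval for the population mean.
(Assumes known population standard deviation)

Answer: (38.8995, 43.1005)

Derivation:
Confidence level: 90%, α = 0.1
z_0.05 = 1.645
SE = σ/√n = 15/√138 = 1.2769
Margin of error = 1.645 × 1.2769 = 2.1005
CI: x̄ ± margin = 41 ± 2.1005
CI: (38.8995, 43.1005)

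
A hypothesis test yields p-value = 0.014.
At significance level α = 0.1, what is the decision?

Answer: reject H₀

Derivation:
Compare p-value to α:
0.014 < 0.1
Decision: reject H₀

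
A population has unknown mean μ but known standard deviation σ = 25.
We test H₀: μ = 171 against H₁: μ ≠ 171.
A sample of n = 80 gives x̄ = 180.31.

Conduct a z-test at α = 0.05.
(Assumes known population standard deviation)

Standard error: SE = σ/√n = 25/√80 = 2.7951
z-statistic: z = (x̄ - μ₀)/SE = (180.31 - 171)/2.7951 = 3.3308
Critical value: ±1.960
p-value = 0.0009
Decision: reject H₀

Answer: z = 3.3308, reject H₀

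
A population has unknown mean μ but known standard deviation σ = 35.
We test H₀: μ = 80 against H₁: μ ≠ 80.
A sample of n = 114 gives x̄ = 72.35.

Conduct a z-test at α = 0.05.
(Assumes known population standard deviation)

Answer: z = -2.3337, reject H₀

Derivation:
Standard error: SE = σ/√n = 35/√114 = 3.2781
z-statistic: z = (x̄ - μ₀)/SE = (72.35 - 80)/3.2781 = -2.3337
Critical value: ±1.960
p-value = 0.0196
Decision: reject H₀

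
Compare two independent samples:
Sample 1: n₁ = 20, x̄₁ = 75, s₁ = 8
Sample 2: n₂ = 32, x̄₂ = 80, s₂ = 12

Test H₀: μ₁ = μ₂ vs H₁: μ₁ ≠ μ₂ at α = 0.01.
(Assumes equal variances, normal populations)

Pooled variance: s²_p = [19×8² + 31×12²]/(50) = 113.6000
s_p = 10.6583
SE = s_p×√(1/n₁ + 1/n₂) = 10.6583×√(1/20 + 1/32) = 3.0381
t = (x̄₁ - x̄₂)/SE = (75 - 80)/3.0381 = -1.6458
df = 50, t-critical = ±2.678
Decision: fail to reject H₀

Answer: t = -1.6458, fail to reject H₀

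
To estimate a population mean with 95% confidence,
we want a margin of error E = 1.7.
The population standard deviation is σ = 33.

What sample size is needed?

z_0.025 = 1.960
n = (z×σ/E)² = (1.960×33/1.7)²
n = 1447.5787
Round up: n = 1448

Answer: n = 1448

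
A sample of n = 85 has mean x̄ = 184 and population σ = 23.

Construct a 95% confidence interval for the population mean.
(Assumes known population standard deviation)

Answer: (179.1104, 188.8896)

Derivation:
Confidence level: 95%, α = 0.05
z_0.025 = 1.960
SE = σ/√n = 23/√85 = 2.4947
Margin of error = 1.960 × 2.4947 = 4.8896
CI: x̄ ± margin = 184 ± 4.8896
CI: (179.1104, 188.8896)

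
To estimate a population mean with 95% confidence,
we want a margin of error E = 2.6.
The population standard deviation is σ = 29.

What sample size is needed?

Answer: n = 478

Derivation:
z_0.025 = 1.960
n = (z×σ/E)² = (1.960×29/2.6)²
n = 477.9269
Round up: n = 478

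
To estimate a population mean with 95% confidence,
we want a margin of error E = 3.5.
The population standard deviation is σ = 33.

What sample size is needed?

Answer: n = 342

Derivation:
z_0.025 = 1.960
n = (z×σ/E)² = (1.960×33/3.5)²
n = 341.5104
Round up: n = 342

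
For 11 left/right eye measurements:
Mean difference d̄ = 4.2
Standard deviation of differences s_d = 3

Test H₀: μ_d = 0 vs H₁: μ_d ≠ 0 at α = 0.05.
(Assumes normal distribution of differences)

df = n - 1 = 10
SE = s_d/√n = 3/√11 = 0.9045
t = d̄/SE = 4.2/0.9045 = 4.6434
Critical value: t_{0.025,10} = ±2.228
p-value ≈ 0.0009
Decision: reject H₀

Answer: t = 4.6434, reject H₀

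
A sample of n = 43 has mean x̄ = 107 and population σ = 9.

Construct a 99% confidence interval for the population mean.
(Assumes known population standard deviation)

Answer: (103.4644, 110.5356)

Derivation:
Confidence level: 99%, α = 0.01
z_0.005 = 2.576
SE = σ/√n = 9/√43 = 1.3725
Margin of error = 2.576 × 1.3725 = 3.5356
CI: x̄ ± margin = 107 ± 3.5356
CI: (103.4644, 110.5356)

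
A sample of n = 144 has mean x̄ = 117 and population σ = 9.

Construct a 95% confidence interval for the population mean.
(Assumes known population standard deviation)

Confidence level: 95%, α = 0.05
z_0.025 = 1.960
SE = σ/√n = 9/√144 = 0.7500
Margin of error = 1.960 × 0.7500 = 1.4700
CI: x̄ ± margin = 117 ± 1.4700
CI: (115.5300, 118.4700)

Answer: (115.5300, 118.4700)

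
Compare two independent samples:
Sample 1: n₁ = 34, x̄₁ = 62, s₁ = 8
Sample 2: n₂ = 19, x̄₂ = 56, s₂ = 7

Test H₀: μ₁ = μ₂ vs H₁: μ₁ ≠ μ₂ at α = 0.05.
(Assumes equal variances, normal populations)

Answer: t = 2.7340, reject H₀

Derivation:
Pooled variance: s²_p = [33×8² + 18×7²]/(51) = 58.7059
s_p = 7.6620
SE = s_p×√(1/n₁ + 1/n₂) = 7.6620×√(1/34 + 1/19) = 2.1946
t = (x̄₁ - x̄₂)/SE = (62 - 56)/2.1946 = 2.7340
df = 51, t-critical = ±2.008
Decision: reject H₀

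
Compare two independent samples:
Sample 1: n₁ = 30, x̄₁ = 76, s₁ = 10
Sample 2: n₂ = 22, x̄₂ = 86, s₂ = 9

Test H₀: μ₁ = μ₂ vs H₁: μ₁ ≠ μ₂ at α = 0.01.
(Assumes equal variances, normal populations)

Pooled variance: s²_p = [29×10² + 21×9²]/(50) = 92.0200
s_p = 9.5927
SE = s_p×√(1/n₁ + 1/n₂) = 9.5927×√(1/30 + 1/22) = 2.6926
t = (x̄₁ - x̄₂)/SE = (76 - 86)/2.6926 = -3.7139
df = 50, t-critical = ±2.678
Decision: reject H₀

Answer: t = -3.7139, reject H₀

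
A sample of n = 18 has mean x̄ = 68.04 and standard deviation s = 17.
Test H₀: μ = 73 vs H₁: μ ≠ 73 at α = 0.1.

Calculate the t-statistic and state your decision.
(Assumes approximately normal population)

df = n - 1 = 17
SE = s/√n = 17/√18 = 4.0069
t = (x̄ - μ₀)/SE = (68.04 - 73)/4.0069 = -1.2379
Critical value: t_{0.05,17} = ±1.740
p-value ≈ 0.2326
Decision: fail to reject H₀

Answer: t = -1.2379, fail to reject H₀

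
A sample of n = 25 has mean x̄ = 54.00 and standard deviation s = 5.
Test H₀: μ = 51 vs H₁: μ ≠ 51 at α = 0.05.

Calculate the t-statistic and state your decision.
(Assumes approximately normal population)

df = n - 1 = 24
SE = s/√n = 5/√25 = 1.0000
t = (x̄ - μ₀)/SE = (54.00 - 51)/1.0000 = 3.0000
Critical value: t_{0.025,24} = ±2.064
p-value ≈ 0.0062
Decision: reject H₀

Answer: t = 3.0000, reject H₀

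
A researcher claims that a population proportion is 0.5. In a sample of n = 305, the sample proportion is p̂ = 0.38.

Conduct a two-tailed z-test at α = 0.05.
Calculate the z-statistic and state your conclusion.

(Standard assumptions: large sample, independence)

Answer: z = -4.1914, reject H₀

Derivation:
H₀: p = 0.5, H₁: p ≠ 0.5
Standard error: SE = √(p₀(1-p₀)/n) = √(0.5×0.5/305) = 0.028630
z-statistic: z = (p̂ - p₀)/SE = (0.38 - 0.5)/0.028630 = -4.1914
Critical value: z_0.025 = ±1.960
p-value < 0.0001
Decision: reject H₀ at α = 0.05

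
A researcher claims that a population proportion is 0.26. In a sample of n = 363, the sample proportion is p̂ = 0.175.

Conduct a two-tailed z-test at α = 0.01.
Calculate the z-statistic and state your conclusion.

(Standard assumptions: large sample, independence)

Answer: z = -3.6921, reject H₀

Derivation:
H₀: p = 0.26, H₁: p ≠ 0.26
Standard error: SE = √(p₀(1-p₀)/n) = √(0.26×0.74/363) = 0.023022
z-statistic: z = (p̂ - p₀)/SE = (0.175 - 0.26)/0.023022 = -3.6921
Critical value: z_0.005 = ±2.576
p-value = 0.0002
Decision: reject H₀ at α = 0.01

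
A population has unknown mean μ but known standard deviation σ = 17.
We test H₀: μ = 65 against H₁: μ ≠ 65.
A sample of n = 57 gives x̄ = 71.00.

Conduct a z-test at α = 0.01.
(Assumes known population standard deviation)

Answer: z = 2.6647, reject H₀

Derivation:
Standard error: SE = σ/√n = 17/√57 = 2.2517
z-statistic: z = (x̄ - μ₀)/SE = (71.00 - 65)/2.2517 = 2.6647
Critical value: ±2.576
p-value = 0.0077
Decision: reject H₀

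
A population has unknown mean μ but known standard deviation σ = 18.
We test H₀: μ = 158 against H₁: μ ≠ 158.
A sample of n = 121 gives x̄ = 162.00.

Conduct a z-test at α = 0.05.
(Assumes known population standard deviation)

Standard error: SE = σ/√n = 18/√121 = 1.6364
z-statistic: z = (x̄ - μ₀)/SE = (162.00 - 158)/1.6364 = 2.4444
Critical value: ±1.960
p-value = 0.0145
Decision: reject H₀

Answer: z = 2.4444, reject H₀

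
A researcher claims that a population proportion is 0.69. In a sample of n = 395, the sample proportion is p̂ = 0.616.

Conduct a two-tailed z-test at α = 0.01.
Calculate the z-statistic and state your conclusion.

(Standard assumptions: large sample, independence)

Answer: z = -3.1799, reject H₀

Derivation:
H₀: p = 0.69, H₁: p ≠ 0.69
Standard error: SE = √(p₀(1-p₀)/n) = √(0.69×0.31/395) = 0.023271
z-statistic: z = (p̂ - p₀)/SE = (0.616 - 0.69)/0.023271 = -3.1799
Critical value: z_0.005 = ±2.576
p-value = 0.0015
Decision: reject H₀ at α = 0.01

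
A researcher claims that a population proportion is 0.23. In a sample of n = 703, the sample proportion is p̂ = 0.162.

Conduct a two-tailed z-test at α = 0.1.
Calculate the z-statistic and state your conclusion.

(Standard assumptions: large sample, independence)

H₀: p = 0.23, H₁: p ≠ 0.23
Standard error: SE = √(p₀(1-p₀)/n) = √(0.23×0.77/703) = 0.015872
z-statistic: z = (p̂ - p₀)/SE = (0.162 - 0.23)/0.015872 = -4.2843
Critical value: z_0.05 = ±1.645
p-value < 0.0001
Decision: reject H₀ at α = 0.1

Answer: z = -4.2843, reject H₀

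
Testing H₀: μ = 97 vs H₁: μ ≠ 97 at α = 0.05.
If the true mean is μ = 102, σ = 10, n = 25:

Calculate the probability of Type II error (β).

Answer: β ≈ 0.2946

Derivation:
SE = σ/√n = 10/√25 = 2.0000
Critical values: μ₀ ± z_0.025×SE = 97 ± 1.960×2.0000
Acceptance region: (93.0800, 100.9200)
Under H₁ (μ = 102): z_high = (100.9200 - 102)/2.0000 = -0.5400, z_low = (93.0800 - 102)/2.0000 = -4.4600
β = P(not reject | H₁) = Φ(-0.5400) - Φ(-4.4600) ≈ 0.2946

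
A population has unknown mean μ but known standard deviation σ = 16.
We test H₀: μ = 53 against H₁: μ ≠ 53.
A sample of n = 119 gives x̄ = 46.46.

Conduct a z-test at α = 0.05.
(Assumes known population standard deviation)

Standard error: SE = σ/√n = 16/√119 = 1.4667
z-statistic: z = (x̄ - μ₀)/SE = (46.46 - 53)/1.4667 = -4.4590
Critical value: ±1.960
p-value < 0.0001
Decision: reject H₀

Answer: z = -4.4590, reject H₀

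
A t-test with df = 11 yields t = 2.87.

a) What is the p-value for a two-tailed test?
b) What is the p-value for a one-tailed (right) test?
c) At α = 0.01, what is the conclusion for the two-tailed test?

Answer: a) 0.0152, b) 0.0076, c) fail to reject H₀

Derivation:
Using t-distribution with df = 11:
a) Two-tailed: p = 2×P(T > 2.87) = 0.0152
b) One-tailed: p = P(T > 2.87) = 0.0076
c) 0.0152 ≥ 0.01, fail to reject H₀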